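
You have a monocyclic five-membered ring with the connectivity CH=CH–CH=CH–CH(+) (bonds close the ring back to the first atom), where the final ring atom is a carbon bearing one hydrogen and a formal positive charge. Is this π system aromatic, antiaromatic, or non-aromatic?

Antiaromatic

Check conjugation: each doubly-bonded ring atom is sp² with one p-orbital electron; the carbocation has an empty p orbital — every position has a p orbital, so the cyclic π system is continuous.
Counting π electrons: 2 × 2 = 4 from the double-bond units + 0 from the CH(+) atom = 4.
With 4 = 4·1 π electrons, Hückel's rule classifies the planar ring as antiaromatic.
(This ring is the cyclopentadienyl cation.)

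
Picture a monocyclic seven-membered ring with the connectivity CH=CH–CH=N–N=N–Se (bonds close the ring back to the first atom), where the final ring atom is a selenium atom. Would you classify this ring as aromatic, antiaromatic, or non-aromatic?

Antiaromatic

All ring atoms are sp² and supply a p orbital to the ring (the double-bond atoms are sp², each contributing one p electron; the doubly-bonded nitrogens are pyridine-type — their lone pairs lie in the ring plane, leaving one electron in the p orbital; the selenium donates one lone pair from its p orbital); the conjugation is uninterrupted.
Counting π electrons: 3 × 2 = 6 from the double-bond units + 2 from the Se atom = 8.
8 = 4(2); a planar, fully conjugated 4n system is antiaromatic.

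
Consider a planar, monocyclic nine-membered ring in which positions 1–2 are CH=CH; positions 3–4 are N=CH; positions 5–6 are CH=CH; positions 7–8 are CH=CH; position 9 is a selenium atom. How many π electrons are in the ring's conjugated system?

Check conjugation: each doubly-bonded ring atom is sp² with one p-orbital electron; each =N– nitrogen is pyridine-type (lone pair in the sp² plane, one electron in the p orbital); the selenium donates one lone pair from its p orbital — every position has a p orbital, so the cyclic π system is continuous.
Adding the contributions, 4 × 2 = 8 from the double-bond units + 2 from the Se atom = 10.

10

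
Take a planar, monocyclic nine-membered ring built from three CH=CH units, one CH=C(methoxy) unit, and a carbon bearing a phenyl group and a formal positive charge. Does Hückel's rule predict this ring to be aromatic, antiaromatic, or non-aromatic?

Antiaromatic

Every ring atom contributes a p orbital perpendicular to the ring (every atom in a ring double bond is sp² and brings one electron to the p orbital; the carbocation has an empty p orbital), so the π system is cyclic and fully conjugated.
Tallying contributions gives 4 × 2 = 8 from the double-bond units + 0 from the C(phenyl)(+) atom = 8.
With 8 = 4·2 π electrons, Hückel's rule classifies the planar ring as antiaromatic.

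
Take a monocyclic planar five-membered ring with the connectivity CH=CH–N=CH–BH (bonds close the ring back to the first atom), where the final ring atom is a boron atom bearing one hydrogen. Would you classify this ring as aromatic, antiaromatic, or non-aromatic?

Antiaromatic

Check conjugation: every atom in a ring double bond is sp² and brings one electron to the p orbital; the doubly-bonded nitrogens are pyridine-type — their lone pairs lie in the ring plane, leaving one electron in the p orbital; the boron has an empty p orbital — every position has a p orbital, so the cyclic π system is continuous.
π-electron count: 2 × 2 = 4 from the double-bond units + 0 from the BH atom = 4.
A 4n π count (4, n = 1) in a planar conjugated ring means antiaromatic.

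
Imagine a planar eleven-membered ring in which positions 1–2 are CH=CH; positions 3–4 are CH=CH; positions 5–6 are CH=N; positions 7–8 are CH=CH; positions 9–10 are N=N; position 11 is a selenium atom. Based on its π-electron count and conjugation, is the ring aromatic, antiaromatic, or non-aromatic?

Antiaromatic

All ring atoms are sp² and supply a p orbital to the ring (the double-bond atoms are sp², each contributing one p electron; each sp² =N– keeps its lone pair in-plane and puts one electron into the π system; the selenium donates one lone pair from its p orbital); the conjugation is uninterrupted.
π-electron count: 5 × 2 = 10 from the double-bond units + 2 from the Se atom = 12.
A 4n π count (12, n = 3) in a planar conjugated ring means antiaromatic.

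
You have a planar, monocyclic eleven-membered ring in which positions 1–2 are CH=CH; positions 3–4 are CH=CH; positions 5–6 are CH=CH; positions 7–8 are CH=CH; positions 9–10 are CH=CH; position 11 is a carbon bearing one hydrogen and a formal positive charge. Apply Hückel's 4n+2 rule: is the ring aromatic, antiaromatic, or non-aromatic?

Aromatic

Check conjugation: the double-bond atoms are sp², each contributing one p electron; the carbocation has an empty p orbital — every position has a p orbital, so the cyclic π system is continuous.
Tallying contributions gives 5 × 2 = 10 from the double-bond units + 0 from the CH(+) atom = 10.
10 = 4(2) + 2, which satisfies Hückel's 4n+2 rule.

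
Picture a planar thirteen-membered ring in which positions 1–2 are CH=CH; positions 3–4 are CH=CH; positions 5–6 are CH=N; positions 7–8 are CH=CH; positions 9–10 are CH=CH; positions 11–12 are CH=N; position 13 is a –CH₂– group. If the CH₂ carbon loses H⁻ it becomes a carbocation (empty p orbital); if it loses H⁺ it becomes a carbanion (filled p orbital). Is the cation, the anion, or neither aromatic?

Both ions have a continuous loop of p orbitals — each ring atom is sp².
Cation: 6 × 2 + 0 = 12 π electrons → 4(3), antiaromatic.
Anion: 6 × 2 + 2 = 14 π electrons → 4(3)+2, aromatic.

The anion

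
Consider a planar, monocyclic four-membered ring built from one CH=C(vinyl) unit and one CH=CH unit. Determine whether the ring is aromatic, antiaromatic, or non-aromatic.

Antiaromatic

Check conjugation: each doubly-bonded ring atom is sp² with one p-orbital electron — every position has a p orbital, so the cyclic π system is continuous.
Tallying contributions gives 2 × 2 = 4 from the 2 double-bond units.
4 is a 4n count (n = 1), so the planar conjugated ring is antiaromatic.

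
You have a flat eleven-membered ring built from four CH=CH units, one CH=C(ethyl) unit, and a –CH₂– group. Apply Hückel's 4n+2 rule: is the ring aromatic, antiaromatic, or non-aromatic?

Non-aromatic

The CH2 position has four σ bonds — the tetrahedral CH₂ carbon is sp³ and has no p orbital in the ring π system — so the cyclic conjugation is interrupted.
A ring that is not fully conjugated cannot be aromatic or antiaromatic regardless of its π-electron count.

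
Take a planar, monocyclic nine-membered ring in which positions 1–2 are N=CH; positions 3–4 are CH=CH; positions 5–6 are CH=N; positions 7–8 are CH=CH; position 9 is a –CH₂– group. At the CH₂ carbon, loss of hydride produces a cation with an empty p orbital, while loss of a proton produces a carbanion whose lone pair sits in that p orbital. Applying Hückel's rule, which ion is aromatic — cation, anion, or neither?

Once that carbon is sp², every ring atom has a p orbital and both ions are fully conjugated.
Cation: 4 × 2 + 0 = 8 π electrons → 4(2), antiaromatic.
Anion: 4 × 2 + 2 = 10 π electrons → 4(2)+2, aromatic.

The anion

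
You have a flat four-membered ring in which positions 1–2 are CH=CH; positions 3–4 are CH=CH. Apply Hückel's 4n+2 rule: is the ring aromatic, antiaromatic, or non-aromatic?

Antiaromatic

Check conjugation: every atom in a ring double bond is sp² and brings one electron to the p orbital — every position has a p orbital, so the cyclic π system is continuous.
Counting π electrons: 2 × 2 = 4 from the 2 double-bond units.
4 = 4(1); a planar, fully conjugated 4n system is antiaromatic.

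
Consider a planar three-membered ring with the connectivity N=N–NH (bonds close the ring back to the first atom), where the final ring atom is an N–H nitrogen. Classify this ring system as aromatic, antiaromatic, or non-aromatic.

All ring atoms are sp² and supply a p orbital to the ring (the double-bond atoms are sp², each contributing one p electron; each sp² =N– keeps its lone pair in-plane and puts one electron into the π system; the pyrrole-type nitrogen donates its lone pair from the p orbital); the conjugation is uninterrupted.
Tallying contributions gives 1 × 2 = 2 from the double-bond unit + 2 from the NH atom = 4.
A 4n π count (4, n = 1) in a planar conjugated ring means antiaromatic.

Antiaromatic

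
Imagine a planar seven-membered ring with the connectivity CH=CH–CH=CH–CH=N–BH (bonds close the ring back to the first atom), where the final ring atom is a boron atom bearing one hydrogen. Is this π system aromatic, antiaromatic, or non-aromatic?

All ring atoms are sp² and supply a p orbital to the ring (every atom in a ring double bond is sp² and brings one electron to the p orbital; the doubly-bonded nitrogens are pyridine-type — their lone pairs lie in the ring plane, leaving one electron in the p orbital; the boron has an empty p orbital); the conjugation is uninterrupted.
Tallying contributions gives 3 × 2 = 6 from the double-bond units + 0 from the BH atom = 6.
6 = 4(1) + 2, which satisfies Hückel's 4n+2 rule.

Aromatic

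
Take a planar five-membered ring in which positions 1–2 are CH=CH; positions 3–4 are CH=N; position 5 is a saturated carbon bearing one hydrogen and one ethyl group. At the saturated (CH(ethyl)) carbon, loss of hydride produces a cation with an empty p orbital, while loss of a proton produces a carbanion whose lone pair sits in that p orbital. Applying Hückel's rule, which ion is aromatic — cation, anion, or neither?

The anion

In both ions every ring atom is sp² and contributes a p orbital, so both rings are fully conjugated.
Cation: 2 × 2 + 0 = 4 π electrons → 4(1), antiaromatic.
Anion: 2 × 2 + 2 = 6 π electrons → 4(1)+2, aromatic.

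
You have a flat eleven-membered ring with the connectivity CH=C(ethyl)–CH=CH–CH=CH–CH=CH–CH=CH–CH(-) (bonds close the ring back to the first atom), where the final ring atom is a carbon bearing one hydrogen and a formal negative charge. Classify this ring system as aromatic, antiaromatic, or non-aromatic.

The p orbitals form a continuous loop: each doubly-bonded ring atom is sp² with one p-orbital electron; the carbanion's lone pair occupies the p orbital. The ring is fully conjugated.
Adding the contributions, 5 × 2 = 10 from the double-bond units + 2 from the CH(-) atom = 12.
12 = 4(3); a planar, fully conjugated 4n system is antiaromatic.

Antiaromatic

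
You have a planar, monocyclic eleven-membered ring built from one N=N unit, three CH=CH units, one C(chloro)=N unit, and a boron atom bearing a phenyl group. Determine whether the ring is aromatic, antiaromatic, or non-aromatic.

Aromatic

The p orbitals form a continuous loop: each doubly-bonded ring atom is sp² with one p-orbital electron; each =N– nitrogen is pyridine-type (lone pair in the sp² plane, one electron in the p orbital); the boron has an empty p orbital. The ring is fully conjugated.
Tallying contributions gives 5 × 2 = 10 from the double-bond units + 0 from the B(phenyl) atom = 10.
10 = 4(2) + 2, which satisfies Hückel's 4n+2 rule.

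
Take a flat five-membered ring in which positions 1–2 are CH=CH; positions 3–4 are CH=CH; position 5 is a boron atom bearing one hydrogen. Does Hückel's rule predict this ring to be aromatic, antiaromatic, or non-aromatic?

Antiaromatic

The p orbitals form a continuous loop: every atom in a ring double bond is sp² and brings one electron to the p orbital; the boron has an empty p orbital. The ring is fully conjugated.
Counting π electrons: 2 × 2 = 4 from the double-bond units + 0 from the BH atom = 4.
With 4 = 4·1 π electrons, Hückel's rule classifies the planar ring as antiaromatic.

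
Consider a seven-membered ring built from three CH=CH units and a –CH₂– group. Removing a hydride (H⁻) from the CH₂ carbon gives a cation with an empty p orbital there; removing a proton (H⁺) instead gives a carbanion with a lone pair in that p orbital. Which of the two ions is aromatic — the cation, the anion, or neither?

In both ions every ring atom is sp² and contributes a p orbital, so both rings are fully conjugated.
Cation: 3 × 2 + 0 = 6 π electrons → 4(1)+2, aromatic.
Anion: 3 × 2 + 2 = 8 π electrons → 4(2), antiaromatic.

The cation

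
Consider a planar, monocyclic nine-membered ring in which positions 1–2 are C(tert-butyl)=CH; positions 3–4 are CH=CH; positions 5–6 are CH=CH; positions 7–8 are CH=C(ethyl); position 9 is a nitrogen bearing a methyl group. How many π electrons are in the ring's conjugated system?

The p orbitals form a continuous loop: each doubly-bonded ring atom is sp² with one p-orbital electron; the pyrrole-type nitrogen donates its lone pair from the p orbital. The ring is fully conjugated.
Counting π electrons: 4 × 2 = 8 from the double-bond units + 2 from the N(methyl) atom = 10.

10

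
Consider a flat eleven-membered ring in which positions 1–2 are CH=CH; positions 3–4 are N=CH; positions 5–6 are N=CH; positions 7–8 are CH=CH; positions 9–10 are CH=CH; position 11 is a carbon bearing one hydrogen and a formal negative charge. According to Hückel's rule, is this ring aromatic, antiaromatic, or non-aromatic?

Antiaromatic

The p orbitals form a continuous loop: the double-bond atoms are sp², each contributing one p electron; each sp² =N– keeps its lone pair in-plane and puts one electron into the π system; the carbanion's lone pair occupies the p orbital. The ring is fully conjugated.
Adding the contributions, 5 × 2 = 10 from the double-bond units + 2 from the CH(-) atom = 12.
12 is a 4n count (n = 3), so the planar conjugated ring is antiaromatic.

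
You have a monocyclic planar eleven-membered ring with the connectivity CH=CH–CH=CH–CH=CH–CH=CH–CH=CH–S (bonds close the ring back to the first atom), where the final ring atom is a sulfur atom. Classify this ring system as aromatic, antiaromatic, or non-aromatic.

The p orbitals form a continuous loop: each doubly-bonded ring atom is sp² with one p-orbital electron; the sulfur donates one lone pair from its p orbital. The ring is fully conjugated.
Adding the contributions, 5 × 2 = 10 from the double-bond units + 2 from the S atom = 12.
With 12 = 4·3 π electrons, Hückel's rule classifies the planar ring as antiaromatic.

Antiaromatic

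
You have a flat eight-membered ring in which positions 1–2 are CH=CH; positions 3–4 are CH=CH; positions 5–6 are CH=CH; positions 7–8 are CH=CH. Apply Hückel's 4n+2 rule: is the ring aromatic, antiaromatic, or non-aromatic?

Antiaromatic

Every ring atom contributes a p orbital perpendicular to the ring (each doubly-bonded ring atom is sp² with one p-orbital electron), so the π system is cyclic and fully conjugated.
Adding the contributions, 4 × 2 = 8 from the 4 double-bond units.
8 is a 4n count (n = 2), so the planar conjugated ring is antiaromatic.
(This ring is cyclooctatetraene.)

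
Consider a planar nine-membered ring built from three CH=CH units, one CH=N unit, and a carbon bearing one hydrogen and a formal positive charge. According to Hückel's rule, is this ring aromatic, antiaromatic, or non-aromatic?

Antiaromatic

Every ring atom contributes a p orbital perpendicular to the ring (the double-bond atoms are sp², each contributing one p electron; the doubly-bonded nitrogens are pyridine-type — their lone pairs lie in the ring plane, leaving one electron in the p orbital; the carbocation has an empty p orbital), so the π system is cyclic and fully conjugated.
Counting π electrons: 4 × 2 = 8 from the double-bond units + 0 from the CH(+) atom = 8.
With 8 = 4·2 π electrons, Hückel's rule classifies the planar ring as antiaromatic.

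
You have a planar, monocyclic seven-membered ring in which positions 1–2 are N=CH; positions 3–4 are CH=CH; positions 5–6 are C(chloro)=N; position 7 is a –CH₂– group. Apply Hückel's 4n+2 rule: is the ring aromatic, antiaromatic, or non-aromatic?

The CH2 carbon is saturated: the tetrahedral CH₂ carbon is sp³ and has no p orbital in the ring π system. Conjugation is not continuous around the ring.
Hückel's rule only applies to fully conjugated rings, so this one is simply non-aromatic.

Non-aromatic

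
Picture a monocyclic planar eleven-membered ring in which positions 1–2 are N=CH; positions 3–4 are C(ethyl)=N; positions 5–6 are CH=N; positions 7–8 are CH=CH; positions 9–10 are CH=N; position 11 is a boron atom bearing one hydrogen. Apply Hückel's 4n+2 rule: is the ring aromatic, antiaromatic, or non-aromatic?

The p orbitals form a continuous loop: the double-bond atoms are sp², each contributing one p electron; each =N– nitrogen is pyridine-type (lone pair in the sp² plane, one electron in the p orbital); the boron has an empty p orbital. The ring is fully conjugated.
Counting π electrons: 5 × 2 = 10 from the double-bond units + 0 from the BH atom = 10.
10 = 4(2) + 2, which satisfies Hückel's 4n+2 rule.

Aromatic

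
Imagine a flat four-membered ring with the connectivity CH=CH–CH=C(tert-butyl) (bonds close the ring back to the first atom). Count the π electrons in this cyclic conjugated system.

4

Check conjugation: each doubly-bonded ring atom is sp² with one p-orbital electron — every position has a p orbital, so the cyclic π system is continuous.
Counting π electrons: 2 × 2 = 4 from the 2 double-bond units.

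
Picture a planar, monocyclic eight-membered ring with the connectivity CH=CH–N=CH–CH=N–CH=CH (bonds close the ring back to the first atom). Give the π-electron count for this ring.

Every ring atom contributes a p orbital perpendicular to the ring (each doubly-bonded ring atom is sp² with one p-orbital electron; the doubly-bonded nitrogens are pyridine-type — their lone pairs lie in the ring plane, leaving one electron in the p orbital), so the π system is cyclic and fully conjugated.
Counting π electrons: 4 × 2 = 8 from the 4 double-bond units.

8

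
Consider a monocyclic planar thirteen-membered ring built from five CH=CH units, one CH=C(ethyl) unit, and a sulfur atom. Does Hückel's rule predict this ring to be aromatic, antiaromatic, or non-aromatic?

Aromatic

Check conjugation: each doubly-bonded ring atom is sp² with one p-orbital electron; the sulfur donates one lone pair from its p orbital — every position has a p orbital, so the cyclic π system is continuous.
Counting π electrons: 6 × 2 = 12 from the double-bond units + 2 from the S atom = 14.
That gives a 4n+2 count (14, n = 3).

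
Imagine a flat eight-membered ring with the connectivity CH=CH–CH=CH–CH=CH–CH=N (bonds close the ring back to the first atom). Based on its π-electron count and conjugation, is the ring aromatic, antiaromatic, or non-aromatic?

All ring atoms are sp² and supply a p orbital to the ring (every atom in a ring double bond is sp² and brings one electron to the p orbital; the doubly-bonded nitrogens are pyridine-type — their lone pairs lie in the ring plane, leaving one electron in the p orbital); the conjugation is uninterrupted.
π-electron count: 4 × 2 = 8 from the 4 double-bond units.
8 is a 4n count (n = 2), so the planar conjugated ring is antiaromatic.

Antiaromatic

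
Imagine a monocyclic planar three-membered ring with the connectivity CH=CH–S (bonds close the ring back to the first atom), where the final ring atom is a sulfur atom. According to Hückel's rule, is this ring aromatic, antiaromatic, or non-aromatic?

All ring atoms are sp² and supply a p orbital to the ring (every atom in a ring double bond is sp² and brings one electron to the p orbital; the sulfur donates one lone pair from its p orbital); the conjugation is uninterrupted.
Adding the contributions, 1 × 2 = 2 from the double-bond unit + 2 from the S atom = 4.
A 4n π count (4, n = 1) in a planar conjugated ring means antiaromatic.

Antiaromatic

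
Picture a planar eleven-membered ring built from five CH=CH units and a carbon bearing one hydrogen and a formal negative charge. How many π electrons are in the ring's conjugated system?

12

Every ring atom contributes a p orbital perpendicular to the ring (the double-bond atoms are sp², each contributing one p electron; the carbanion's lone pair occupies the p orbital), so the π system is cyclic and fully conjugated.
Counting π electrons: 5 × 2 = 10 from the double-bond units + 2 from the CH(-) atom = 12.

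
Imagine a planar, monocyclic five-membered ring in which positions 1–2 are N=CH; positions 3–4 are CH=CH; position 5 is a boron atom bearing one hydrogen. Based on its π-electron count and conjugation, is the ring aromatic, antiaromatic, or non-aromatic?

Every ring atom contributes a p orbital perpendicular to the ring (every atom in a ring double bond is sp² and brings one electron to the p orbital; the doubly-bonded nitrogens are pyridine-type — their lone pairs lie in the ring plane, leaving one electron in the p orbital; the boron has an empty p orbital), so the π system is cyclic and fully conjugated.
Counting π electrons: 2 × 2 = 4 from the double-bond units + 0 from the BH atom = 4.
4 is a 4n count (n = 1), so the planar conjugated ring is antiaromatic.

Antiaromatic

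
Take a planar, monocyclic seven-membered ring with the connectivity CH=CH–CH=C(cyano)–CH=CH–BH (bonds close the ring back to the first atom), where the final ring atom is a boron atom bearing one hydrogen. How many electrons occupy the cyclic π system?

6

Every ring atom contributes a p orbital perpendicular to the ring (each doubly-bonded ring atom is sp² with one p-orbital electron; the boron has an empty p orbital), so the π system is cyclic and fully conjugated.
Adding the contributions, 3 × 2 = 6 from the double-bond units + 0 from the BH atom = 6.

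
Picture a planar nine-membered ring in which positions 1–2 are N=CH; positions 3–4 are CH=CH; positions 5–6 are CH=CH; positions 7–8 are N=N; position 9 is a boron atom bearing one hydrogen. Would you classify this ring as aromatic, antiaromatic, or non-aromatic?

All ring atoms are sp² and supply a p orbital to the ring (each doubly-bonded ring atom is sp² with one p-orbital electron; the doubly-bonded nitrogens are pyridine-type — their lone pairs lie in the ring plane, leaving one electron in the p orbital; the boron has an empty p orbital); the conjugation is uninterrupted.
Tallying contributions gives 4 × 2 = 8 from the double-bond units + 0 from the BH atom = 8.
A 4n π count (8, n = 2) in a planar conjugated ring means antiaromatic.

Antiaromatic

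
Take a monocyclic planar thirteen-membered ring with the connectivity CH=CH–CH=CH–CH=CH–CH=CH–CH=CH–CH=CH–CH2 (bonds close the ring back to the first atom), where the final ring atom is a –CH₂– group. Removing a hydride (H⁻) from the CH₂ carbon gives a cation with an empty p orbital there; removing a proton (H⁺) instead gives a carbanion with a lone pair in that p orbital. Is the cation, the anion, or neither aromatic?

The anion

In either ion the ring is fully conjugated: every atom, including the new sp² carbon, supplies a p orbital.
Cation: 6 × 2 + 0 = 12 π electrons → 4(3), antiaromatic.
Anion: 6 × 2 + 2 = 14 π electrons → 4(3)+2, aromatic.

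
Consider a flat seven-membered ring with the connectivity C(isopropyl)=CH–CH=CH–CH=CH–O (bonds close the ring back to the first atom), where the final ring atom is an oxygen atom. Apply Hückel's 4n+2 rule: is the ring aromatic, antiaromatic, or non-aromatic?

Antiaromatic

All ring atoms are sp² and supply a p orbital to the ring (the double-bond atoms are sp², each contributing one p electron; the oxygen donates one lone pair from its p orbital); the conjugation is uninterrupted.
Adding the contributions, 3 × 2 = 6 from the double-bond units + 2 from the O atom = 8.
With 8 = 4·2 π electrons, Hückel's rule classifies the planar ring as antiaromatic.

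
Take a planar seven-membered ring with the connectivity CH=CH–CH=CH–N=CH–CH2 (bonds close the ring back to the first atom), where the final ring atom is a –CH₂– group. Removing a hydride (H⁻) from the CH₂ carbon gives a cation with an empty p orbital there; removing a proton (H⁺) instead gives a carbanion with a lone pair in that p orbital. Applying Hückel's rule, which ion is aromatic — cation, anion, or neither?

The cation

Once that carbon is sp², every ring atom has a p orbital and both ions are fully conjugated.
Cation: 3 × 2 + 0 = 6 π electrons → 4(1)+2, aromatic.
Anion: 3 × 2 + 2 = 8 π electrons → 4(2), antiaromatic.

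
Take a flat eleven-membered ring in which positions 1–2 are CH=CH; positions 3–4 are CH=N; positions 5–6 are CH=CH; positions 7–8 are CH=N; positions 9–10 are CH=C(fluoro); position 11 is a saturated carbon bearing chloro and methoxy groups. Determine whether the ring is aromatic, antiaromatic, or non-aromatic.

At the C(chloro)(methoxy) position, that saturated carbon is sp³ and has no p orbital in the ring π system; the ring's p-orbital overlap is broken there.
Broken conjugation rules out both aromaticity and antiaromaticity.

Non-aromatic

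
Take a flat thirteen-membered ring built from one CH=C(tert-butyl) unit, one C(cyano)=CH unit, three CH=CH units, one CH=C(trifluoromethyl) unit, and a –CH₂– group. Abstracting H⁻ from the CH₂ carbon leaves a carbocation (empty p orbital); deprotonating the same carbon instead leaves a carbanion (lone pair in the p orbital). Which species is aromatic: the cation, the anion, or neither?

The anion

Both ions have a continuous loop of p orbitals — each ring atom is sp².
Cation: 6 × 2 + 0 = 12 π electrons → 4(3), antiaromatic.
Anion: 6 × 2 + 2 = 14 π electrons → 4(3)+2, aromatic.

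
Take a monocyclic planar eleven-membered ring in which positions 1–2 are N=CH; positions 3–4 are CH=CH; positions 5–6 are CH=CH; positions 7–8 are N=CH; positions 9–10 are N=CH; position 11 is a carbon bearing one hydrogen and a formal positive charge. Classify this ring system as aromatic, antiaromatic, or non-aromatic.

The p orbitals form a continuous loop: each doubly-bonded ring atom is sp² with one p-orbital electron; the doubly-bonded nitrogens are pyridine-type — their lone pairs lie in the ring plane, leaving one electron in the p orbital; the carbocation has an empty p orbital. The ring is fully conjugated.
π-electron count: 5 × 2 = 10 from the double-bond units + 0 from the CH(+) atom = 10.
Since 10 = 4·2 + 2, the ring meets the 4n+2 criterion.

Aromatic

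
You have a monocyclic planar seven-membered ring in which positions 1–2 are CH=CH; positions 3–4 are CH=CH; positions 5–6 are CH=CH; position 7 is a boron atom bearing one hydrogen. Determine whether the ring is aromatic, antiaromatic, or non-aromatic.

The p orbitals form a continuous loop: the double-bond atoms are sp², each contributing one p electron; the boron has an empty p orbital. The ring is fully conjugated.
Tallying contributions gives 3 × 2 = 6 from the double-bond units + 0 from the BH atom = 6.
With 6 π electrons (n = 1), the Hückel 4n+2 condition holds.

Aromatic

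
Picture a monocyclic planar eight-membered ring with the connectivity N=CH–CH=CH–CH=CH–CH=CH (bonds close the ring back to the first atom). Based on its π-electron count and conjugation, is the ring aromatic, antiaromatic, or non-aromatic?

Check conjugation: the double-bond atoms are sp², each contributing one p electron; the doubly-bonded nitrogens are pyridine-type — their lone pairs lie in the ring plane, leaving one electron in the p orbital — every position has a p orbital, so the cyclic π system is continuous.
Counting π electrons: 4 × 2 = 8 from the 4 double-bond units.
8 is a 4n count (n = 2), so the planar conjugated ring is antiaromatic.

Antiaromatic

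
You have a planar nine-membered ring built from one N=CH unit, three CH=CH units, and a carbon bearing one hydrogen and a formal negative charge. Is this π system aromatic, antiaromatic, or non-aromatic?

Check conjugation: every atom in a ring double bond is sp² and brings one electron to the p orbital; the doubly-bonded nitrogens are pyridine-type — their lone pairs lie in the ring plane, leaving one electron in the p orbital; the carbanion's lone pair occupies the p orbital — every position has a p orbital, so the cyclic π system is continuous.
Adding the contributions, 4 × 2 = 8 from the double-bond units + 2 from the CH(-) atom = 10.
That gives a 4n+2 count (10, n = 2).

Aromatic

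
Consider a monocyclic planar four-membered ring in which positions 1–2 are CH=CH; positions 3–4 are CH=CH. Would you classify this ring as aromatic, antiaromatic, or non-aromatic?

Antiaromatic

Check conjugation: the double-bond atoms are sp², each contributing one p electron — every position has a p orbital, so the cyclic π system is continuous.
π-electron count: 2 × 2 = 4 from the 2 double-bond units.
4 is a 4n count (n = 1), so the planar conjugated ring is antiaromatic.
(The species described is cyclobutadiene.)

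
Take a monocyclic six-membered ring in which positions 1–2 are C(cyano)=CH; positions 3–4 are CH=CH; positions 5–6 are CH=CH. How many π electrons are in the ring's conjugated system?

6

The p orbitals form a continuous loop: each doubly-bonded ring atom is sp² with one p-orbital electron. The ring is fully conjugated.
π-electron count: 3 × 2 = 6 from the 3 double-bond units.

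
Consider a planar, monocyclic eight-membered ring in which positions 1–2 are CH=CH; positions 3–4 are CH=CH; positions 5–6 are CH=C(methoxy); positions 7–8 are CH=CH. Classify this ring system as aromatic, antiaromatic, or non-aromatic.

Every ring atom contributes a p orbital perpendicular to the ring (each doubly-bonded ring atom is sp² with one p-orbital electron), so the π system is cyclic and fully conjugated.
Adding the contributions, 4 × 2 = 8 from the 4 double-bond units.
8 = 4(2); a planar, fully conjugated 4n system is antiaromatic.

Antiaromatic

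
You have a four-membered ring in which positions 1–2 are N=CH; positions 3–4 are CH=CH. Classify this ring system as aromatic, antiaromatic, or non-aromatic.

Every ring atom contributes a p orbital perpendicular to the ring (each doubly-bonded ring atom is sp² with one p-orbital electron; the doubly-bonded nitrogens are pyridine-type — their lone pairs lie in the ring plane, leaving one electron in the p orbital), so the π system is cyclic and fully conjugated.
Adding the contributions, 2 × 2 = 4 from the 2 double-bond units.
4 is a 4n count (n = 1), so the planar conjugated ring is antiaromatic.

Antiaromatic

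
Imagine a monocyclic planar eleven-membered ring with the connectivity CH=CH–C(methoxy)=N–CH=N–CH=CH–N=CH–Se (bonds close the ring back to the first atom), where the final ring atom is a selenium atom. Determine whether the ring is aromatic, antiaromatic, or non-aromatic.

The p orbitals form a continuous loop: each doubly-bonded ring atom is sp² with one p-orbital electron; the doubly-bonded nitrogens are pyridine-type — their lone pairs lie in the ring plane, leaving one electron in the p orbital; the selenium donates one lone pair from its p orbital. The ring is fully conjugated.
π-electron count: 5 × 2 = 10 from the double-bond units + 2 from the Se atom = 12.
A 4n π count (12, n = 3) in a planar conjugated ring means antiaromatic.

Antiaromatic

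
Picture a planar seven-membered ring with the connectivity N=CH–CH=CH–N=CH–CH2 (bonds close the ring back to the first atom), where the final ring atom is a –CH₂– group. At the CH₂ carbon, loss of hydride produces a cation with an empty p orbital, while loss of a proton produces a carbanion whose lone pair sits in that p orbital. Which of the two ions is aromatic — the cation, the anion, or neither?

The cation

Once that carbon is sp², every ring atom has a p orbital and both ions are fully conjugated.
Cation: 3 × 2 + 0 = 6 π electrons → 4(1)+2, aromatic.
Anion: 3 × 2 + 2 = 8 π electrons → 4(2), antiaromatic.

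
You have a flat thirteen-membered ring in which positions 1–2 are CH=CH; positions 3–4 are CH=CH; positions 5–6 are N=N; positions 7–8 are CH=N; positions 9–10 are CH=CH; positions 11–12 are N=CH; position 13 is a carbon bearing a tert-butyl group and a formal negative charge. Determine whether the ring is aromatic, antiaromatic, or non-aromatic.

Check conjugation: every atom in a ring double bond is sp² and brings one electron to the p orbital; each sp² =N– keeps its lone pair in-plane and puts one electron into the π system; the carbanion's lone pair occupies the p orbital — every position has a p orbital, so the cyclic π system is continuous.
Tallying contributions gives 6 × 2 = 12 from the double-bond units + 2 from the C(tert-butyl)(-) atom = 14.
With 14 π electrons (n = 3), the Hückel 4n+2 condition holds.

Aromatic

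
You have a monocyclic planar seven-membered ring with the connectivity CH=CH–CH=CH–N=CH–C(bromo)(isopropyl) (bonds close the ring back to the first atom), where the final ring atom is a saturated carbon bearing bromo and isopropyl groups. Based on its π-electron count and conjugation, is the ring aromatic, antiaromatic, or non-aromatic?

Non-aromatic

Because that saturated carbon is sp³ and has no p orbital in the ring π system at the C(bromo)(isopropyl) position, the π system cannot extend all the way around the ring.
A ring that is not fully conjugated cannot be aromatic or antiaromatic regardless of its π-electron count.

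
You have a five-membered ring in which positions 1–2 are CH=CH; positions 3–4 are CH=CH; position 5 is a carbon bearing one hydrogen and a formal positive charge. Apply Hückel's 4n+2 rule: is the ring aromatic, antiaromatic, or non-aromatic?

Antiaromatic

Every ring atom contributes a p orbital perpendicular to the ring (each doubly-bonded ring atom is sp² with one p-orbital electron; the carbocation has an empty p orbital), so the π system is cyclic and fully conjugated.
Counting π electrons: 2 × 2 = 4 from the double-bond units + 0 from the CH(+) atom = 4.
A 4n π count (4, n = 1) in a planar conjugated ring means antiaromatic.
This is the cyclopentadienyl cation.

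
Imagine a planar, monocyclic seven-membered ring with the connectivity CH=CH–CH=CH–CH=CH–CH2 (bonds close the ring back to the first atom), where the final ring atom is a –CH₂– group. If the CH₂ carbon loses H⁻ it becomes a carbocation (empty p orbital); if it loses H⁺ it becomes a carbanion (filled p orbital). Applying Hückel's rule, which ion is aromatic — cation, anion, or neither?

Both ions have a continuous loop of p orbitals — each ring atom is sp².
Cation: 3 × 2 + 0 = 6 π electrons → 4(1)+2, aromatic.
Anion: 3 × 2 + 2 = 8 π electrons → 4(2), antiaromatic.

The cation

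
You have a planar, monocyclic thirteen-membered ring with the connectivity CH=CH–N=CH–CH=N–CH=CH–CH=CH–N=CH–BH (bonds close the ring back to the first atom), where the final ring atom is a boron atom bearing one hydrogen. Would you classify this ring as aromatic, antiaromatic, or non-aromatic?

Check conjugation: the double-bond atoms are sp², each contributing one p electron; each sp² =N– keeps its lone pair in-plane and puts one electron into the π system; the boron has an empty p orbital — every position has a p orbital, so the cyclic π system is continuous.
Tallying contributions gives 6 × 2 = 12 from the double-bond units + 0 from the BH atom = 12.
12 is a 4n count (n = 3), so the planar conjugated ring is antiaromatic.

Antiaromatic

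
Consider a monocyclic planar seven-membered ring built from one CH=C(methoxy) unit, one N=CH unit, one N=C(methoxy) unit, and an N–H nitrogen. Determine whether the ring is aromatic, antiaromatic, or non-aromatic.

Every ring atom contributes a p orbital perpendicular to the ring (each doubly-bonded ring atom is sp² with one p-orbital electron; each =N– nitrogen is pyridine-type (lone pair in the sp² plane, one electron in the p orbital); the pyrrole-type nitrogen donates its lone pair from the p orbital), so the π system is cyclic and fully conjugated.
π-electron count: 3 × 2 = 6 from the double-bond units + 2 from the NH atom = 8.
8 = 4(2); a planar, fully conjugated 4n system is antiaromatic.

Antiaromatic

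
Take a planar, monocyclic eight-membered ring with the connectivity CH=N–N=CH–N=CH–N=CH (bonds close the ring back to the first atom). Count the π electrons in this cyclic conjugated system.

8

Check conjugation: each doubly-bonded ring atom is sp² with one p-orbital electron; each =N– nitrogen is pyridine-type (lone pair in the sp² plane, one electron in the p orbital) — every position has a p orbital, so the cyclic π system is continuous.
Tallying contributions gives 4 × 2 = 8 from the 4 double-bond units.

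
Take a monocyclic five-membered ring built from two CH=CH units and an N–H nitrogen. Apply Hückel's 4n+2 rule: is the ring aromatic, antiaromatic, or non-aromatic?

Aromatic

Every ring atom contributes a p orbital perpendicular to the ring (every atom in a ring double bond is sp² and brings one electron to the p orbital; the pyrrole-type nitrogen donates its lone pair from the p orbital), so the π system is cyclic and fully conjugated.
Tallying contributions gives 2 × 2 = 4 from the double-bond units + 2 from the NH atom = 6.
6 = 4(1) + 2, which satisfies Hückel's 4n+2 rule.
(The species described is pyrrole.)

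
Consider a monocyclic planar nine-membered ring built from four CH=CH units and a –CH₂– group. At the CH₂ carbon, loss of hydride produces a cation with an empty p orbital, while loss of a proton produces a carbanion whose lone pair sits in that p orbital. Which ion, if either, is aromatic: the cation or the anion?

In either ion the ring is fully conjugated: every atom, including the new sp² carbon, supplies a p orbital.
Cation: 4 × 2 + 0 = 8 π electrons → 4(2), antiaromatic.
Anion: 4 × 2 + 2 = 10 π electrons → 4(2)+2, aromatic.

The anion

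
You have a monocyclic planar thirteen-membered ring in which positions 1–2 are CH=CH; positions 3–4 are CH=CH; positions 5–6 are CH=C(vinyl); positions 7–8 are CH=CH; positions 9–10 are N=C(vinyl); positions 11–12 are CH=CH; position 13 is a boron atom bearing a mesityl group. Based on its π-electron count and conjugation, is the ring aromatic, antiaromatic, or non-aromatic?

All ring atoms are sp² and supply a p orbital to the ring (every atom in a ring double bond is sp² and brings one electron to the p orbital; the doubly-bonded nitrogens are pyridine-type — their lone pairs lie in the ring plane, leaving one electron in the p orbital; the boron has an empty p orbital); the conjugation is uninterrupted.
Tallying contributions gives 6 × 2 = 12 from the double-bond units + 0 from the B(mesityl) atom = 12.
With 12 = 4·3 π electrons, Hückel's rule classifies the planar ring as antiaromatic.

Antiaromatic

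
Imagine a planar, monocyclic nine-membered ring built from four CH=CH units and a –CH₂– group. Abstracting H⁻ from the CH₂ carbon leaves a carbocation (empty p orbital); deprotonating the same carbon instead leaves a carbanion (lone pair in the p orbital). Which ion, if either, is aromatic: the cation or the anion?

The anion

In either ion the ring is fully conjugated: every atom, including the new sp² carbon, supplies a p orbital.
Cation: 4 × 2 + 0 = 8 π electrons → 4(2), antiaromatic.
Anion: 4 × 2 + 2 = 10 π electrons → 4(2)+2, aromatic.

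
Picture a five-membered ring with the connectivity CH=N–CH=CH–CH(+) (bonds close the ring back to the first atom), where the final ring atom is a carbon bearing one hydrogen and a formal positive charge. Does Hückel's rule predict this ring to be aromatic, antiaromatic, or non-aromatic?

Antiaromatic

Every ring atom contributes a p orbital perpendicular to the ring (every atom in a ring double bond is sp² and brings one electron to the p orbital; each sp² =N– keeps its lone pair in-plane and puts one electron into the π system; the carbocation has an empty p orbital), so the π system is cyclic and fully conjugated.
π-electron count: 2 × 2 = 4 from the double-bond units + 0 from the CH(+) atom = 4.
With 4 = 4·1 π electrons, Hückel's rule classifies the planar ring as antiaromatic.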